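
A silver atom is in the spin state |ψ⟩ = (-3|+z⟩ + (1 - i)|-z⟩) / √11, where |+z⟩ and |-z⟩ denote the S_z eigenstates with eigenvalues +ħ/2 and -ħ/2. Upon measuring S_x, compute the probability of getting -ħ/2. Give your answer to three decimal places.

0.773

|-x⟩ = (|+z⟩ - |-z⟩)/√2, so ⟨-x|ψ⟩ = (-4 + i) / (√2·√11).
P = |-4 + i|² / 22 = 17/22.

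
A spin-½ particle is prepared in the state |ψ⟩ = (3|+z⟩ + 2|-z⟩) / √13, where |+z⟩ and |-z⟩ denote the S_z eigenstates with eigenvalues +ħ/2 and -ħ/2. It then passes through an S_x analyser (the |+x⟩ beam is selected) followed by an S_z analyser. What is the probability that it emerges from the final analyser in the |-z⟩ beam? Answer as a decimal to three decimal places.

First analyser (S_x): P(|+x⟩) = |⟨+x|ψ⟩|² = 25/26.
After stage 1 the state is |+x⟩; P(|-z⟩) = |⟨-z|+x⟩|² = 1/2.
Joint probability = 25/26 × 1/2 = 0.481.

0.481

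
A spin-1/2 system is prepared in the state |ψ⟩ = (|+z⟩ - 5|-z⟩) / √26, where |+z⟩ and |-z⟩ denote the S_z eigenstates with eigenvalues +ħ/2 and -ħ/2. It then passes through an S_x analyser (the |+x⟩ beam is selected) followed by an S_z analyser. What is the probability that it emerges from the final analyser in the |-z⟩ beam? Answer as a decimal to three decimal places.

First analyser (S_x): P(|+x⟩) = |⟨+x|ψ⟩|² = 16/52.
After stage 1 the state is |+x⟩; P(|-z⟩) = |⟨-z|+x⟩|² = 1/2.
Joint probability = 16/52 × 1/2 = 0.154.

0.154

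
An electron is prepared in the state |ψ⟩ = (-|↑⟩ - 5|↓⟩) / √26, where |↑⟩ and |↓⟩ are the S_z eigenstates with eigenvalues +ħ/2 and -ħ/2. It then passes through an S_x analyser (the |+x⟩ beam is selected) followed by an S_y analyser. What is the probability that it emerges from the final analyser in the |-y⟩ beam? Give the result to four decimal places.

0.3462

First analyser (S_x): P(|+x⟩) = |⟨+x|ψ⟩|² = 36/52.
After stage 1 the state is |+x⟩; P(|-y⟩) = |⟨-y|+x⟩|² = 1/2.
Joint probability = 36/52 × 1/2 = 0.3462.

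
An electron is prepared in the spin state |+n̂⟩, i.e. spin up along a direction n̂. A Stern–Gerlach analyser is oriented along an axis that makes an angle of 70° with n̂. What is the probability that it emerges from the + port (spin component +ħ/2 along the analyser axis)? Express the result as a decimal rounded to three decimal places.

0.671

For spin-½, the probability of finding spin-up along an axis at angle θ to the initial spin direction is cos²(θ/2); spin-down is sin²(θ/2).
θ = 70°, so P = cos²(35°) ≈ 0.671.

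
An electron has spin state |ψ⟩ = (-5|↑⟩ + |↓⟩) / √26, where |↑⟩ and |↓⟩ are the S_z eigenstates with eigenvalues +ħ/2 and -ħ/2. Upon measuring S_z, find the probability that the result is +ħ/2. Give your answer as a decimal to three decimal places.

The +ħ/2 outcome corresponds to |↑⟩. Its amplitude in |ψ⟩ is -5/√26.
P = |-5|² / 26 = 25/26.

0.962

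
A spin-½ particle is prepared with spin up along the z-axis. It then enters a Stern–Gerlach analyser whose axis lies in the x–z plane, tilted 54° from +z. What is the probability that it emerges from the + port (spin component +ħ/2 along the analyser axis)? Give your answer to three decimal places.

0.794

For spin-½, the probability of finding spin-up along an axis at angle θ to the initial spin direction is cos²(θ/2); spin-down is sin²(θ/2).
θ = 54°, so P = cos²(27°) ≈ 0.794.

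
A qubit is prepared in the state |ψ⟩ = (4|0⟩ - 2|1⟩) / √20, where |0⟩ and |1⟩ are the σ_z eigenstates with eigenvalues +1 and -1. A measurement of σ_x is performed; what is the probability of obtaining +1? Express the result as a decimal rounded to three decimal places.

|+x⟩ = (|0⟩ + |1⟩)/√2, so ⟨+x|ψ⟩ = (2) / (√2·√20).
P = |2|² / 40 = 4/40.

0.100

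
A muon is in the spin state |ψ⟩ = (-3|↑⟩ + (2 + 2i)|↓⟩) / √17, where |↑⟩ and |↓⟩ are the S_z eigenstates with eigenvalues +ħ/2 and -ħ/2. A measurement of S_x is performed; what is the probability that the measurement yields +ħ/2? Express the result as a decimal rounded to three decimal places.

|+x⟩ = (|↑⟩ + |↓⟩)/√2, so ⟨+x|ψ⟩ = (-1 + 2i) / (√2·√17).
P = |-1 + 2i|² / 34 = 5/34.

0.147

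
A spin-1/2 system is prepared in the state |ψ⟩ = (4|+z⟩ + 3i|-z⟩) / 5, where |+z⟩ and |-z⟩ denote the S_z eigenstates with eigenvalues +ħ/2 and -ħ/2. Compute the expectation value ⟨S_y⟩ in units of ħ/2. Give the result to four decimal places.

0.9600

⟨σ_y⟩ = 2 Im(a* b)/(|a|²+|b|²) with a = 4, b = 3i.
a* b = 12i, so ⟨σ_y⟩ = 24/25.
⟨S_y⟩ = (ħ/2)·⟨σ_y⟩.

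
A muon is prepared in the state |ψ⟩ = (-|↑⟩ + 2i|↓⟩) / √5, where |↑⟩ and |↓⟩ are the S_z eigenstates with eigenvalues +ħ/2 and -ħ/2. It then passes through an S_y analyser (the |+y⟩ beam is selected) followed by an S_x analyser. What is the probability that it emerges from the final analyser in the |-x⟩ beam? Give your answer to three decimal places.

0.050

First analyser (S_y): P(|+y⟩) = |⟨+y|ψ⟩|² = 1/10.
After stage 1 the state is |+y⟩; P(|-x⟩) = |⟨-x|+y⟩|² = 1/2.
Joint probability = 1/10 × 1/2 = 0.050.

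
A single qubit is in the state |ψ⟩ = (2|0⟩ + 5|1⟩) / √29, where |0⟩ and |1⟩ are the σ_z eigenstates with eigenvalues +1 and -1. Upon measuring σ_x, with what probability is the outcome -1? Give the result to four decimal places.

0.1552

|-x⟩ = (|0⟩ - |1⟩)/√2, so ⟨-x|ψ⟩ = (-3) / (√2·√29).
P = |-3|² / 58 = 9/58.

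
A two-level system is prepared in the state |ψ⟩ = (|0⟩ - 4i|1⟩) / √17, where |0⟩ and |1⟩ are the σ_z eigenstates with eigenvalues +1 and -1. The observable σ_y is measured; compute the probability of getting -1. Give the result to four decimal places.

|-y⟩ = (|0⟩ - i|1⟩)/√2, so ⟨-y|ψ⟩ = (5) / (√2·√17).
P = |5|² / 34 = 25/34.

0.7353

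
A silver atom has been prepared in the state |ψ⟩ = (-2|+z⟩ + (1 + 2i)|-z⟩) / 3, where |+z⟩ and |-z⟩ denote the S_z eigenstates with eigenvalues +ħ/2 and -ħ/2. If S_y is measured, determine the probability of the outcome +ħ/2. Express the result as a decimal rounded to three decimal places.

0.056

|+y⟩ = (|+z⟩ + i|-z⟩)/√2, so ⟨+y|ψ⟩ = (-i) / (√2·3).
P = |-i|² / 18 = 1/18.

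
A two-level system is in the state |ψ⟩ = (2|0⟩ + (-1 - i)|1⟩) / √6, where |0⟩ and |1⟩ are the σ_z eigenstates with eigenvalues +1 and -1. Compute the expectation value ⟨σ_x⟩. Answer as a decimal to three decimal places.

-0.667

⟨σ_x⟩ = 2 Re(a* b)/(|a|²+|b|²) with a = 2, b = (-1 - i).
a* b = (-2 - 2i), so ⟨σ_x⟩ = -4/6.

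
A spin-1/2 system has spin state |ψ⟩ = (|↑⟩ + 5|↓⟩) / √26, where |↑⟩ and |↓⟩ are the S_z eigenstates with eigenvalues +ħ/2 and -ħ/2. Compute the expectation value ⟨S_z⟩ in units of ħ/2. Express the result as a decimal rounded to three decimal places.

-0.923

⟨σ_z⟩ = |a|² - |b|² divided by |a|²+|b|², with a, b the |↑⟩, |↓⟩ amplitudes.
= (1 - 25)/26 = -24/26.
⟨S_z⟩ = (ħ/2)·⟨σ_z⟩.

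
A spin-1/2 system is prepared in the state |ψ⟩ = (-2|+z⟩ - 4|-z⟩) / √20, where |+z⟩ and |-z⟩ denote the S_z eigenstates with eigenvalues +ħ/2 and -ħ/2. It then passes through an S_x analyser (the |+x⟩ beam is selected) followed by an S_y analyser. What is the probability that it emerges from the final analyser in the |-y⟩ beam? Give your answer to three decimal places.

First analyser (S_x): P(|+x⟩) = |⟨+x|ψ⟩|² = 36/40.
After stage 1 the state is |+x⟩; P(|-y⟩) = |⟨-y|+x⟩|² = 1/2.
Joint probability = 36/40 × 1/2 = 0.450.

0.450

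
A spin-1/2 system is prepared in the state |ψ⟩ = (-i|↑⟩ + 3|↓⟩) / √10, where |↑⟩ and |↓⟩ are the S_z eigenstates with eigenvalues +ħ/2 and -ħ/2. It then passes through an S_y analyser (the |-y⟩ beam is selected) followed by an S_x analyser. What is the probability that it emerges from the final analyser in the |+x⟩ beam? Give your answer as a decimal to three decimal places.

First analyser (S_y): P(|-y⟩) = |⟨-y|ψ⟩|² = 4/20.
After stage 1 the state is |-y⟩; P(|+x⟩) = |⟨+x|-y⟩|² = 1/2.
Joint probability = 4/20 × 1/2 = 0.100.

0.100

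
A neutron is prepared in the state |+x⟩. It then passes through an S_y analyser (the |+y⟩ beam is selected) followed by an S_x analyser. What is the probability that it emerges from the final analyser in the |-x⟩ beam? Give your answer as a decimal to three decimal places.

First analyser (S_y): from |+x⟩, P(|+y⟩) = 1/2.
After stage 1 the state is |+y⟩; P(|-x⟩) = |⟨-x|+y⟩|² = 1/2.
Joint probability = 1/2 × 1/2 = 0.250.

0.250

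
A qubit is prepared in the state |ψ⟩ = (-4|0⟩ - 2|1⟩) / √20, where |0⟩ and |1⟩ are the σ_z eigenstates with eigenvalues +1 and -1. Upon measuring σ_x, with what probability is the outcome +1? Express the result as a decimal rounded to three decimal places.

|+x⟩ = (|0⟩ + |1⟩)/√2, so ⟨+x|ψ⟩ = (-6) / (√2·√20).
P = |-6|² / 40 = 36/40.

0.900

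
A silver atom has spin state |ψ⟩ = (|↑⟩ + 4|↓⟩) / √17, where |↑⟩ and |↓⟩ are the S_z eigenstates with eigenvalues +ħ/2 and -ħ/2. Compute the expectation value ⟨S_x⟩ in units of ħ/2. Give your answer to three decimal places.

0.471

⟨σ_x⟩ = 2 Re(a* b)/(|a|²+|b|²) with a = 1, b = 4.
a* b = 4, so ⟨σ_x⟩ = 8/17.
⟨S_x⟩ = (ħ/2)·⟨σ_x⟩.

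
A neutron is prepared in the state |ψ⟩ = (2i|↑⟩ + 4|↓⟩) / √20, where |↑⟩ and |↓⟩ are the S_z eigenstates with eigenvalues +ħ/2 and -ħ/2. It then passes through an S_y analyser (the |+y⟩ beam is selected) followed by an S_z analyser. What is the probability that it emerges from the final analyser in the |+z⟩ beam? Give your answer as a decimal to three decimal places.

0.050

First analyser (S_y): P(|+y⟩) = |⟨+y|ψ⟩|² = 4/40.
After stage 1 the state is |+y⟩; P(|+z⟩) = |⟨+z|+y⟩|² = 1/2.
Joint probability = 4/40 × 1/2 = 0.050.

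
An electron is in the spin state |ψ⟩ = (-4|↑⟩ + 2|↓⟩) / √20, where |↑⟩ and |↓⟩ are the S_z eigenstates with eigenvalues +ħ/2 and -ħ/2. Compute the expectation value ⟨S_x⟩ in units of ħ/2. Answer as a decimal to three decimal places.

⟨σ_x⟩ = 2 Re(a* b)/(|a|²+|b|²) with a = -4, b = 2.
a* b = -8, so ⟨σ_x⟩ = -16/20.
⟨S_x⟩ = (ħ/2)·⟨σ_x⟩.

-0.800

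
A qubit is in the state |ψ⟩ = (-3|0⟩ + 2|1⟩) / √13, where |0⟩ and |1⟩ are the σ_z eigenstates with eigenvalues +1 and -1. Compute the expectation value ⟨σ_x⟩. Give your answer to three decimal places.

-0.923

⟨σ_x⟩ = 2 Re(a* b)/(|a|²+|b|²) with a = -3, b = 2.
a* b = -6, so ⟨σ_x⟩ = -12/13.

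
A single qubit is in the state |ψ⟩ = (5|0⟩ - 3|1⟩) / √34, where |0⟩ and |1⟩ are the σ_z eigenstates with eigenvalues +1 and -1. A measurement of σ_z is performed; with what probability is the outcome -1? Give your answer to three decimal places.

The -1 outcome corresponds to |1⟩. Its amplitude in |ψ⟩ is -3/√34.
P = |-3|² / 34 = 9/34.

0.265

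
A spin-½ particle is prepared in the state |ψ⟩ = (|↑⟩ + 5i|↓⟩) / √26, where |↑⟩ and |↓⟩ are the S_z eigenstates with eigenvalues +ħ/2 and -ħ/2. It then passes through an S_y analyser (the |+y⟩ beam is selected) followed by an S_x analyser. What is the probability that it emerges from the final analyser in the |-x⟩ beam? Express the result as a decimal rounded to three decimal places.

0.346

First analyser (S_y): P(|+y⟩) = |⟨+y|ψ⟩|² = 36/52.
After stage 1 the state is |+y⟩; P(|-x⟩) = |⟨-x|+y⟩|² = 1/2.
Joint probability = 36/52 × 1/2 = 0.346.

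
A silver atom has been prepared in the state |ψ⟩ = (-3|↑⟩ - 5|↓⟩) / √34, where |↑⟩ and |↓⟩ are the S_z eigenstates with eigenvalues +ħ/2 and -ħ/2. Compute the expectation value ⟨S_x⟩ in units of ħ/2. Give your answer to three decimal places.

0.882

⟨σ_x⟩ = 2 Re(a* b)/(|a|²+|b|²) with a = -3, b = -5.
a* b = 15, so ⟨σ_x⟩ = 30/34.
⟨S_x⟩ = (ħ/2)·⟨σ_x⟩.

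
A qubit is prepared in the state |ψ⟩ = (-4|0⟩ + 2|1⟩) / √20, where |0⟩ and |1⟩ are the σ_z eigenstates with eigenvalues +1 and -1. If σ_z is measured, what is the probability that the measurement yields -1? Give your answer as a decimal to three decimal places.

The -1 outcome corresponds to |1⟩. Its amplitude in |ψ⟩ is 2/√20.
P = |2|² / 20 = 4/20.

0.200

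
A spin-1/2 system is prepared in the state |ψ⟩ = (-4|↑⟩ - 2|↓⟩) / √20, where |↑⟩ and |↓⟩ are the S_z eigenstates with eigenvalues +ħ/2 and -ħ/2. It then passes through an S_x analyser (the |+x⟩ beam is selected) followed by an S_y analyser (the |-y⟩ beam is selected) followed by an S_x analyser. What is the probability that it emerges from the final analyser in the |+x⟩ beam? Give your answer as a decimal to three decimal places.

First analyser (S_x): P(|+x⟩) = |⟨+x|ψ⟩|² = 36/40.
After stage 1 the state is |+x⟩; P(|-y⟩) = |⟨-y|+x⟩|² = 1/2.
After stage 2 the state is |-y⟩; P(|+x⟩) = |⟨+x|-y⟩|² = 1/2.
Joint probability = 36/40 × 1/2 × 1/2 = 0.225.

0.225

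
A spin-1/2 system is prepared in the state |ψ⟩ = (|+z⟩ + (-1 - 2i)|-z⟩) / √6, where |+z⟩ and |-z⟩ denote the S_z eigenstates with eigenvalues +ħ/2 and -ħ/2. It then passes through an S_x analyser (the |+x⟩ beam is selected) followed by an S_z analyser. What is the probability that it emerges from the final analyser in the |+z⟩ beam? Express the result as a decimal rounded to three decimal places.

0.167

First analyser (S_x): P(|+x⟩) = |⟨+x|ψ⟩|² = 4/12.
After stage 1 the state is |+x⟩; P(|+z⟩) = |⟨+z|+x⟩|² = 1/2.
Joint probability = 4/12 × 1/2 = 0.167.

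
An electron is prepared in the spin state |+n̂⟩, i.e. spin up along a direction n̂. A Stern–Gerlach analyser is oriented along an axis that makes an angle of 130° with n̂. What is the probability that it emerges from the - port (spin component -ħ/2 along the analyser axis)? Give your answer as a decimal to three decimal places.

For spin-½, the probability of finding spin-up along an axis at angle θ to the initial spin direction is cos²(θ/2); spin-down is sin²(θ/2).
θ = 130°, so P = sin²(65°) ≈ 0.821.

0.821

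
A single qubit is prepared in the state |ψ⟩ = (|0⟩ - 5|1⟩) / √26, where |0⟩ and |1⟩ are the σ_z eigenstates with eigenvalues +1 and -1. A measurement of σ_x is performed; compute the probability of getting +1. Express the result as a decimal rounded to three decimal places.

0.308

|+x⟩ = (|0⟩ + |1⟩)/√2, so ⟨+x|ψ⟩ = (-4) / (√2·√26).
P = |-4|² / 52 = 16/52.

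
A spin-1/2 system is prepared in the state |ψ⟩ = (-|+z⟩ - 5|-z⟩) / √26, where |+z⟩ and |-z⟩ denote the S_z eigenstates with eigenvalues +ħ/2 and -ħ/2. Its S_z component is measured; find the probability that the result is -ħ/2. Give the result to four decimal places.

0.9615

The -ħ/2 outcome corresponds to |-z⟩. Its amplitude in |ψ⟩ is -5/√26.
P = |-5|² / 26 = 25/26.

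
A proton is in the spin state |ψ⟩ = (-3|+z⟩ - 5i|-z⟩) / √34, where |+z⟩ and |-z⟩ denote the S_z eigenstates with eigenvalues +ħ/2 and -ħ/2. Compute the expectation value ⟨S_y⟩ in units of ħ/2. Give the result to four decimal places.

0.8824

⟨σ_y⟩ = 2 Im(a* b)/(|a|²+|b|²) with a = -3, b = -5i.
a* b = 15i, so ⟨σ_y⟩ = 30/34.
⟨S_y⟩ = (ħ/2)·⟨σ_y⟩.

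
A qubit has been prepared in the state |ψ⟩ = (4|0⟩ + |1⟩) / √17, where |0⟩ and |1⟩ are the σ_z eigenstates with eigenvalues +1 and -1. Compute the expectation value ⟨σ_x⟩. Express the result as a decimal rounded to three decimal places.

⟨σ_x⟩ = 2 Re(a* b)/(|a|²+|b|²) with a = 4, b = 1.
a* b = 4, so ⟨σ_x⟩ = 8/17.

0.471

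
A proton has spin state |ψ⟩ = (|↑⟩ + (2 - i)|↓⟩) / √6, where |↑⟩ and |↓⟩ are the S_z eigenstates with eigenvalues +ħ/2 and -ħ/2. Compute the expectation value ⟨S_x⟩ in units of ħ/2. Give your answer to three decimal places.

0.667

⟨σ_x⟩ = 2 Re(a* b)/(|a|²+|b|²) with a = 1, b = (2 - i).
a* b = (2 - i), so ⟨σ_x⟩ = 4/6.
⟨S_x⟩ = (ħ/2)·⟨σ_x⟩.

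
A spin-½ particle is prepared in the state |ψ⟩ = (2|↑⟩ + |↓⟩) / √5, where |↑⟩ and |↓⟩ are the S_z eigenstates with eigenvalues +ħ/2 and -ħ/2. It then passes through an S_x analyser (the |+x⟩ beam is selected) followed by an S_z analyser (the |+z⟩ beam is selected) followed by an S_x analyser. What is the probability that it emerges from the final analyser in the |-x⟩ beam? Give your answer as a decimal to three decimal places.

First analyser (S_x): P(|+x⟩) = |⟨+x|ψ⟩|² = 9/10.
After stage 1 the state is |+x⟩; P(|+z⟩) = |⟨+z|+x⟩|² = 1/2.
After stage 2 the state is |+z⟩; P(|-x⟩) = |⟨-x|+z⟩|² = 1/2.
Joint probability = 9/10 × 1/2 × 1/2 = 0.225.

0.225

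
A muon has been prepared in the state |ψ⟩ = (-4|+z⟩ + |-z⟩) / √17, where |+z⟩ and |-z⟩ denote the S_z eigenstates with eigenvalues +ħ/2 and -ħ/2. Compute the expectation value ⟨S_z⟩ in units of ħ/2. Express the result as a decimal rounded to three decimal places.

⟨σ_z⟩ = |a|² - |b|² divided by |a|²+|b|², with a, b the |+z⟩, |-z⟩ amplitudes.
= (16 - 1)/17 = 15/17.
⟨S_z⟩ = (ħ/2)·⟨σ_z⟩.

0.882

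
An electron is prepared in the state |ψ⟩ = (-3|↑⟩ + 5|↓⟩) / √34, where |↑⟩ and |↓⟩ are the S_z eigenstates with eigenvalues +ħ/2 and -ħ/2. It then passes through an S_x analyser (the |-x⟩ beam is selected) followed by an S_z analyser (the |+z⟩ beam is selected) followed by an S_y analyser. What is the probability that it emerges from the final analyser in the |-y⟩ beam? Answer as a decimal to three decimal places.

0.235

First analyser (S_x): P(|-x⟩) = |⟨-x|ψ⟩|² = 64/68.
After stage 1 the state is |-x⟩; P(|+z⟩) = |⟨+z|-x⟩|² = 1/2.
After stage 2 the state is |+z⟩; P(|-y⟩) = |⟨-y|+z⟩|² = 1/2.
Joint probability = 64/68 × 1/2 × 1/2 = 0.235.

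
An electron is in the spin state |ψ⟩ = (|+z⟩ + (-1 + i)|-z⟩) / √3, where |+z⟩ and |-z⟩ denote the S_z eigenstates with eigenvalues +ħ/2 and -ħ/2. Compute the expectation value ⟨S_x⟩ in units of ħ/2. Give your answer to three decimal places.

-0.667

⟨σ_x⟩ = 2 Re(a* b)/(|a|²+|b|²) with a = 1, b = (-1 + i).
a* b = (-1 + i), so ⟨σ_x⟩ = -2/3.
⟨S_x⟩ = (ħ/2)·⟨σ_x⟩.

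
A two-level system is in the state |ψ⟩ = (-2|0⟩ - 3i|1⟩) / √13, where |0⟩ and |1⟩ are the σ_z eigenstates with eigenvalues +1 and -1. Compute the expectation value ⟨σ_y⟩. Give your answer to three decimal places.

⟨σ_y⟩ = 2 Im(a* b)/(|a|²+|b|²) with a = -2, b = -3i.
a* b = 6i, so ⟨σ_y⟩ = 12/13.

0.923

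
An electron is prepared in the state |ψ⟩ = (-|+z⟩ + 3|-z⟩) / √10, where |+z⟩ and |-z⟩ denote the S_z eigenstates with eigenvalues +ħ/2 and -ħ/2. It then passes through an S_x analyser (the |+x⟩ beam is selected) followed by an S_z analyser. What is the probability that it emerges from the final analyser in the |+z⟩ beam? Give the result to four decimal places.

0.1000

First analyser (S_x): P(|+x⟩) = |⟨+x|ψ⟩|² = 4/20.
After stage 1 the state is |+x⟩; P(|+z⟩) = |⟨+z|+x⟩|² = 1/2.
Joint probability = 4/20 × 1/2 = 0.1000.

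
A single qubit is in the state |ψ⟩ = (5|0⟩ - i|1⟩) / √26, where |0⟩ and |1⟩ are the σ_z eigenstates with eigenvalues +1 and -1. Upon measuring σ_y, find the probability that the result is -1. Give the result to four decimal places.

|-y⟩ = (|0⟩ - i|1⟩)/√2, so ⟨-y|ψ⟩ = (6) / (√2·√26).
P = |6|² / 52 = 36/52.

0.6923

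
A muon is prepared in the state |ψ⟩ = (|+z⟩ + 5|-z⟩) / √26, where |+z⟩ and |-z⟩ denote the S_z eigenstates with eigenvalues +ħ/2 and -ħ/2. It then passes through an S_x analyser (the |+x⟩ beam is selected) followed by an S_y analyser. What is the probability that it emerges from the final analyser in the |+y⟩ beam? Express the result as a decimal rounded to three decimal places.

0.346

First analyser (S_x): P(|+x⟩) = |⟨+x|ψ⟩|² = 36/52.
After stage 1 the state is |+x⟩; P(|+y⟩) = |⟨+y|+x⟩|² = 1/2.
Joint probability = 36/52 × 1/2 = 0.346.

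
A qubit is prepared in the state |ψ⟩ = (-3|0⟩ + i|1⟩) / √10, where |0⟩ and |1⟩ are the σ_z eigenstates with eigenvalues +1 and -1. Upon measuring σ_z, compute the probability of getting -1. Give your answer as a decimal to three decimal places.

0.100

The -1 outcome corresponds to |1⟩. Its amplitude in |ψ⟩ is i/√10.
P = |i|² / 10 = 1/10.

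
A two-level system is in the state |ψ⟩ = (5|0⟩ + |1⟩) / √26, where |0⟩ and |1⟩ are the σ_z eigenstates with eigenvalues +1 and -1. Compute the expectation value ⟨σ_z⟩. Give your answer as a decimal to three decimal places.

⟨σ_z⟩ = |a|² - |b|² divided by |a|²+|b|², with a, b the |0⟩, |1⟩ amplitudes.
= (25 - 1)/26 = 24/26.

0.923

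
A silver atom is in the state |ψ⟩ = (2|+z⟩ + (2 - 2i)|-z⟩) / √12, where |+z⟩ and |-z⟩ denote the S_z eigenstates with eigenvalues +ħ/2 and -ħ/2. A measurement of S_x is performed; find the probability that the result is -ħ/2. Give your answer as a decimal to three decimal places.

|-x⟩ = (|+z⟩ - |-z⟩)/√2, so ⟨-x|ψ⟩ = (2i) / (√2·√12).
P = |2i|² / 24 = 4/24.

0.167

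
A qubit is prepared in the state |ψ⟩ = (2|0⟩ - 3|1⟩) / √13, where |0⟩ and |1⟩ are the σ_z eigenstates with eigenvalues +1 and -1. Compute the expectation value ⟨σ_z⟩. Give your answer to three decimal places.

⟨σ_z⟩ = |a|² - |b|² divided by |a|²+|b|², with a, b the |0⟩, |1⟩ amplitudes.
= (4 - 9)/13 = -5/13.

-0.385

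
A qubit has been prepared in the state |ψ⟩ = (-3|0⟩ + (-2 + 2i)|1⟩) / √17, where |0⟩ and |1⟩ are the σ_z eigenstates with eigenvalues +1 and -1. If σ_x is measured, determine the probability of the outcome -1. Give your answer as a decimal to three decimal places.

0.147

|-x⟩ = (|0⟩ - |1⟩)/√2, so ⟨-x|ψ⟩ = (-1 - 2i) / (√2·√17).
P = |-1 - 2i|² / 34 = 5/34.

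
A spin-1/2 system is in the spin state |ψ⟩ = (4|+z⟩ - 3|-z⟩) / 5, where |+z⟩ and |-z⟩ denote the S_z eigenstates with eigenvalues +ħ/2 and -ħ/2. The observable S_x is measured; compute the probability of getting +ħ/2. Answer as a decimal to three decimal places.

0.020

|+x⟩ = (|+z⟩ + |-z⟩)/√2, so ⟨+x|ψ⟩ = (1) / (√2·5).
P = |1|² / 50 = 1/50.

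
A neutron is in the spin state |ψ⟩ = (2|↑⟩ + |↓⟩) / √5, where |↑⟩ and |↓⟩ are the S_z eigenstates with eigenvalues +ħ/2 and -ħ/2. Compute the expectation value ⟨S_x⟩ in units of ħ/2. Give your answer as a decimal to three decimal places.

0.800

⟨σ_x⟩ = 2 Re(a* b)/(|a|²+|b|²) with a = 2, b = 1.
a* b = 2, so ⟨σ_x⟩ = 4/5.
⟨S_x⟩ = (ħ/2)·⟨σ_x⟩.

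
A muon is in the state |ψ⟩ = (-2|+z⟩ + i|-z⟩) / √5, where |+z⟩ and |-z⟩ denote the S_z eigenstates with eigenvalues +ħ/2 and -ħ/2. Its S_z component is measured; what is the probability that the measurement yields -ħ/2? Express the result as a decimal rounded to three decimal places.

The -ħ/2 outcome corresponds to |-z⟩. Its amplitude in |ψ⟩ is i/√5.
P = |i|² / 5 = 1/5.

0.200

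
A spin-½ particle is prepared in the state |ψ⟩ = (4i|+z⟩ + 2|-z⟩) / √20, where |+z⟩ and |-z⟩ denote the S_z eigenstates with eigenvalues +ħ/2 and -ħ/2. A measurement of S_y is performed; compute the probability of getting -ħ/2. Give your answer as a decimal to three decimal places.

|-y⟩ = (|+z⟩ - i|-z⟩)/√2, so ⟨-y|ψ⟩ = (6i) / (√2·√20).
P = |6i|² / 40 = 36/40.

0.900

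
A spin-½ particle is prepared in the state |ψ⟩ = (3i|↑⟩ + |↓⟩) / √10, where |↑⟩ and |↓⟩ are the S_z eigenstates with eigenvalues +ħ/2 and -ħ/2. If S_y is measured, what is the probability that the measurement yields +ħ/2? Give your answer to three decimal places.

0.200

|+y⟩ = (|↑⟩ + i|↓⟩)/√2, so ⟨+y|ψ⟩ = (2i) / (√2·√10).
P = |2i|² / 20 = 4/20.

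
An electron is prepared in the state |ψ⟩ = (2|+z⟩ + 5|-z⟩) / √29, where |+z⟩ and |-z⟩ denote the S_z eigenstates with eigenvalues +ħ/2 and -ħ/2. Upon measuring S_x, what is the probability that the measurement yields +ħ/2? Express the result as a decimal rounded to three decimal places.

|+x⟩ = (|+z⟩ + |-z⟩)/√2, so ⟨+x|ψ⟩ = (7) / (√2·√29).
P = |7|² / 58 = 49/58.

0.845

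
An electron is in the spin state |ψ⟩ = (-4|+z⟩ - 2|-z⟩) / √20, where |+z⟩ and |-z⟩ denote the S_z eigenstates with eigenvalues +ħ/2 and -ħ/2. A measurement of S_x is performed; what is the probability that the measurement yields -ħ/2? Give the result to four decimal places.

|-x⟩ = (|+z⟩ - |-z⟩)/√2, so ⟨-x|ψ⟩ = (-2) / (√2·√20).
P = |-2|² / 40 = 4/40.

0.1000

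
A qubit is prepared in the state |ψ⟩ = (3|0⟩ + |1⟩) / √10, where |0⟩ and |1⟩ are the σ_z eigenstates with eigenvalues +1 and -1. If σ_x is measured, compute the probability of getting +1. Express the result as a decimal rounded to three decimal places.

0.800

|+x⟩ = (|0⟩ + |1⟩)/√2, so ⟨+x|ψ⟩ = (4) / (√2·√10).
P = |4|² / 20 = 16/20.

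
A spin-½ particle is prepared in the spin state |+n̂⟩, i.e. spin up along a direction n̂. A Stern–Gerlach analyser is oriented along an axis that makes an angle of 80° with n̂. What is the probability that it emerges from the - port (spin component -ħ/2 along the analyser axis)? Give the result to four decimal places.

0.4132

For spin-½, the probability of finding spin-up along an axis at angle θ to the initial spin direction is cos²(θ/2); spin-down is sin²(θ/2).
θ = 80°, so P = sin²(40°) ≈ 0.4132.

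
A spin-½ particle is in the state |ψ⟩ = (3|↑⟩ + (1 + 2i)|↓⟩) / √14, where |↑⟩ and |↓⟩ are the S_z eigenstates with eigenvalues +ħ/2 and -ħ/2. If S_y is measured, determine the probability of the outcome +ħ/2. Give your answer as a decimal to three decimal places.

0.929

|+y⟩ = (|↑⟩ + i|↓⟩)/√2, so ⟨+y|ψ⟩ = (5 - i) / (√2·√14).
P = |5 - i|² / 28 = 26/28.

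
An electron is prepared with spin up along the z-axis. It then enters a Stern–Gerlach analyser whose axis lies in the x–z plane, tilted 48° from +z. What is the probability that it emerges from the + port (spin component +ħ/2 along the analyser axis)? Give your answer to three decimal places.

For spin-½, the probability of finding spin-up along an axis at angle θ to the initial spin direction is cos²(θ/2); spin-down is sin²(θ/2).
θ = 48°, so P = cos²(24°) ≈ 0.835.

0.835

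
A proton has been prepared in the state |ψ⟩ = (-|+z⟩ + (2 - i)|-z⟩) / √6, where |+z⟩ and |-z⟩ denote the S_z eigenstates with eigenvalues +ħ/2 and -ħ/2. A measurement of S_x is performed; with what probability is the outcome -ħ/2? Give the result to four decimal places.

|-x⟩ = (|+z⟩ - |-z⟩)/√2, so ⟨-x|ψ⟩ = (-3 + i) / (√2·√6).
P = |-3 + i|² / 12 = 10/12.

0.8333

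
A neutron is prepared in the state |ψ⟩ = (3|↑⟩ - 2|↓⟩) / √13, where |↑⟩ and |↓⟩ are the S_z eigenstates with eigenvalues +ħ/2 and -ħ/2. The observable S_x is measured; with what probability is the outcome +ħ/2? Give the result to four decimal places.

0.0385

|+x⟩ = (|↑⟩ + |↓⟩)/√2, so ⟨+x|ψ⟩ = (1) / (√2·√13).
P = |1|² / 26 = 1/26.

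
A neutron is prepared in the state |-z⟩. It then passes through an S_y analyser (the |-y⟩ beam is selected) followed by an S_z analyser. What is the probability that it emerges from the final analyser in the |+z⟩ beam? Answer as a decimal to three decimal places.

First analyser (S_y): from |-z⟩, P(|-y⟩) = 1/2.
After stage 1 the state is |-y⟩; P(|+z⟩) = |⟨+z|-y⟩|² = 1/2.
Joint probability = 1/2 × 1/2 = 0.250.

0.250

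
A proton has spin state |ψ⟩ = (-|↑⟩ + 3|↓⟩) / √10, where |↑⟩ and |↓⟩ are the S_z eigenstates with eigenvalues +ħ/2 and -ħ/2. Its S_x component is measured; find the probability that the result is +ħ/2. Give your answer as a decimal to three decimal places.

|+x⟩ = (|↑⟩ + |↓⟩)/√2, so ⟨+x|ψ⟩ = (2) / (√2·√10).
P = |2|² / 20 = 4/20.

0.200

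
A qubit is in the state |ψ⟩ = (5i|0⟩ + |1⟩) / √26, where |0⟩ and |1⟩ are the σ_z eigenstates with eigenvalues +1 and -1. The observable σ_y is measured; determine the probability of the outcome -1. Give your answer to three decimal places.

|-y⟩ = (|0⟩ - i|1⟩)/√2, so ⟨-y|ψ⟩ = (6i) / (√2·√26).
P = |6i|² / 52 = 36/52.

0.692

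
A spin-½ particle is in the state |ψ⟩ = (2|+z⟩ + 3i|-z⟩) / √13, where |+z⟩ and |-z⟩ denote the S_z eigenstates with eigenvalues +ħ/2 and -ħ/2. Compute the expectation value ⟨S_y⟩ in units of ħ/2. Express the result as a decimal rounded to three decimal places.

0.923

⟨σ_y⟩ = 2 Im(a* b)/(|a|²+|b|²) with a = 2, b = 3i.
a* b = 6i, so ⟨σ_y⟩ = 12/13.
⟨S_y⟩ = (ħ/2)·⟨σ_y⟩.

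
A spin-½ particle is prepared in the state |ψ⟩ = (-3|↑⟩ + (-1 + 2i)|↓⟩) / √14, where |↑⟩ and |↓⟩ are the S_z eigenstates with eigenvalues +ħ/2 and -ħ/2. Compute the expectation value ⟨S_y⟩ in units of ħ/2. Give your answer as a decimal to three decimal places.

⟨σ_y⟩ = 2 Im(a* b)/(|a|²+|b|²) with a = -3, b = (-1 + 2i).
a* b = (3 - 6i), so ⟨σ_y⟩ = -12/14.
⟨S_y⟩ = (ħ/2)·⟨σ_y⟩.

-0.857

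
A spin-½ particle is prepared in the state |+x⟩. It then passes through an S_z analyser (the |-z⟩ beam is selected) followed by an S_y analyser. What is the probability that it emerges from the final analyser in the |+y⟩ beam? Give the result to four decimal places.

First analyser (S_z): from |+x⟩, P(|-z⟩) = 1/2.
After stage 1 the state is |-z⟩; P(|+y⟩) = |⟨+y|-z⟩|² = 1/2.
Joint probability = 1/2 × 1/2 = 0.2500.

0.2500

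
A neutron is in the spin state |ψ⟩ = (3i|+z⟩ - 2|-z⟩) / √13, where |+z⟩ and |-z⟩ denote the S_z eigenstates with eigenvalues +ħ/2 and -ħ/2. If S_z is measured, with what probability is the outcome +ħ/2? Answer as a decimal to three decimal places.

0.692

The +ħ/2 outcome corresponds to |+z⟩. Its amplitude in |ψ⟩ is 3i/√13.
P = |3i|² / 13 = 9/13.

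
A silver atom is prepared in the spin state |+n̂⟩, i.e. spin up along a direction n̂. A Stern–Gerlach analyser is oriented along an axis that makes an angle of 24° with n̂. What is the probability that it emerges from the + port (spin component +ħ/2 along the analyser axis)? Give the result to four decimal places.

0.9568

For spin-½, the probability of finding spin-up along an axis at angle θ to the initial spin direction is cos²(θ/2); spin-down is sin²(θ/2).
θ = 24°, so P = cos²(12°) ≈ 0.9568.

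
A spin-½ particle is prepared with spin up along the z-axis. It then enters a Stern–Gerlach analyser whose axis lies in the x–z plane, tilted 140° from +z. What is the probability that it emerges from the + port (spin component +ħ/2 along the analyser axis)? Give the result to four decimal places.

0.1170

For spin-½, the probability of finding spin-up along an axis at angle θ to the initial spin direction is cos²(θ/2); spin-down is sin²(θ/2).
θ = 140°, so P = cos²(70°) ≈ 0.1170.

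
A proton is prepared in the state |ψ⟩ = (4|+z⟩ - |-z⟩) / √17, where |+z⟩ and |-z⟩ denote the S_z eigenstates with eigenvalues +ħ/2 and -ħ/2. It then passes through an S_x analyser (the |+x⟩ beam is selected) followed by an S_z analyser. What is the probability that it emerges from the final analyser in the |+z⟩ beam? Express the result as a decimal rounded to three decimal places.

0.132

First analyser (S_x): P(|+x⟩) = |⟨+x|ψ⟩|² = 9/34.
After stage 1 the state is |+x⟩; P(|+z⟩) = |⟨+z|+x⟩|² = 1/2.
Joint probability = 9/34 × 1/2 = 0.132.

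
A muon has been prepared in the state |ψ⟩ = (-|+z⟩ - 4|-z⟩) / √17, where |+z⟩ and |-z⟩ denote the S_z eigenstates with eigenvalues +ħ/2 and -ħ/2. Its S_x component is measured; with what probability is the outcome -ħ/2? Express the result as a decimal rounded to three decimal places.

0.265

|-x⟩ = (|+z⟩ - |-z⟩)/√2, so ⟨-x|ψ⟩ = (3) / (√2·√17).
P = |3|² / 34 = 9/34.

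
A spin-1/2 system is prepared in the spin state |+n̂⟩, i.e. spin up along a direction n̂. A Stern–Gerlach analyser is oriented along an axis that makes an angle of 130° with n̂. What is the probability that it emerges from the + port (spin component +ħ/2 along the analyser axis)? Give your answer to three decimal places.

0.179

For spin-½, the probability of finding spin-up along an axis at angle θ to the initial spin direction is cos²(θ/2); spin-down is sin²(θ/2).
θ = 130°, so P = cos²(65°) ≈ 0.179.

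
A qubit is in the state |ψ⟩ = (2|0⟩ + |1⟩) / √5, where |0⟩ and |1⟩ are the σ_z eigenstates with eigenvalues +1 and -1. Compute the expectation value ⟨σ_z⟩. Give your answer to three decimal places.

0.600

⟨σ_z⟩ = |a|² - |b|² divided by |a|²+|b|², with a, b the |0⟩, |1⟩ amplitudes.
= (4 - 1)/5 = 3/5.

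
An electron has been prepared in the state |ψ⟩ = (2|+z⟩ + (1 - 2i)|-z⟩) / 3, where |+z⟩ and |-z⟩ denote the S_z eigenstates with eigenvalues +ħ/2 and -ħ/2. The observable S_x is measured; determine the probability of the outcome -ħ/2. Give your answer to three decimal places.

0.278

|-x⟩ = (|+z⟩ - |-z⟩)/√2, so ⟨-x|ψ⟩ = (1 + 2i) / (√2·3).
P = |1 + 2i|² / 18 = 5/18.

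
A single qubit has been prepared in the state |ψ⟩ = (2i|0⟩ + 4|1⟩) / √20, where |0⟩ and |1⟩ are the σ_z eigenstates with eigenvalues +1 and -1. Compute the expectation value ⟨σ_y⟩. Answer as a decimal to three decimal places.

-0.800

⟨σ_y⟩ = 2 Im(a* b)/(|a|²+|b|²) with a = 2i, b = 4.
a* b = -8i, so ⟨σ_y⟩ = -16/20.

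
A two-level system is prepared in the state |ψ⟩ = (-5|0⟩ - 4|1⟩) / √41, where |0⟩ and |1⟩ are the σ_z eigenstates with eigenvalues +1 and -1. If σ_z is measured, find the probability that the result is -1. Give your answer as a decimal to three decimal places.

The -1 outcome corresponds to |1⟩. Its amplitude in |ψ⟩ is -4/√41.
P = |-4|² / 41 = 16/41.

0.390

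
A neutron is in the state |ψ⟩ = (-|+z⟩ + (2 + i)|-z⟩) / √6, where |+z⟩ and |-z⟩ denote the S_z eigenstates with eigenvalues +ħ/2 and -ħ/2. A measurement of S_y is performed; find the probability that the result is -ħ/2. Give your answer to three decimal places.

0.667

|-y⟩ = (|+z⟩ - i|-z⟩)/√2, so ⟨-y|ψ⟩ = (-2 + 2i) / (√2·√6).
P = |-2 + 2i|² / 12 = 8/12.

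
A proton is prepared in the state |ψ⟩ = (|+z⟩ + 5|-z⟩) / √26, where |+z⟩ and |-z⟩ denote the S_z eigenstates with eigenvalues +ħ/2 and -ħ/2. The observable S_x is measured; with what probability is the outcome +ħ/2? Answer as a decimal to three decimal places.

|+x⟩ = (|+z⟩ + |-z⟩)/√2, so ⟨+x|ψ⟩ = (6) / (√2·√26).
P = |6|² / 52 = 36/52.

0.692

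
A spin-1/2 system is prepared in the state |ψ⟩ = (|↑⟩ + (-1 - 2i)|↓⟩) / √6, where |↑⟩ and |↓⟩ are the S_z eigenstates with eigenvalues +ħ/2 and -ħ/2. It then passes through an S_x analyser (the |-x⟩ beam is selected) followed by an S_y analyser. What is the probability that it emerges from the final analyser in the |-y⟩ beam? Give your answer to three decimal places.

First analyser (S_x): P(|-x⟩) = |⟨-x|ψ⟩|² = 8/12.
After stage 1 the state is |-x⟩; P(|-y⟩) = |⟨-y|-x⟩|² = 1/2.
Joint probability = 8/12 × 1/2 = 0.333.

0.333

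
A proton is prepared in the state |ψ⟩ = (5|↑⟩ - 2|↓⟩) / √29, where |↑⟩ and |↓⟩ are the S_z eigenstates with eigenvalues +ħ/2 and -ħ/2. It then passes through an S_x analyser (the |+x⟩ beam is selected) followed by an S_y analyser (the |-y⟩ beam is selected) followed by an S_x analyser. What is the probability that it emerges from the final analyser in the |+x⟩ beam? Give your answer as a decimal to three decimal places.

0.039

First analyser (S_x): P(|+x⟩) = |⟨+x|ψ⟩|² = 9/58.
After stage 1 the state is |+x⟩; P(|-y⟩) = |⟨-y|+x⟩|² = 1/2.
After stage 2 the state is |-y⟩; P(|+x⟩) = |⟨+x|-y⟩|² = 1/2.
Joint probability = 9/58 × 1/2 × 1/2 = 0.039.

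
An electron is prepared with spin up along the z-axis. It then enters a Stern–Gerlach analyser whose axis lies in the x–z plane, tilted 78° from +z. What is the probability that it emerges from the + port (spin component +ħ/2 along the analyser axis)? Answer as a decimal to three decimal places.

For spin-½, the probability of finding spin-up along an axis at angle θ to the initial spin direction is cos²(θ/2); spin-down is sin²(θ/2).
θ = 78°, so P = cos²(39°) ≈ 0.604.

0.604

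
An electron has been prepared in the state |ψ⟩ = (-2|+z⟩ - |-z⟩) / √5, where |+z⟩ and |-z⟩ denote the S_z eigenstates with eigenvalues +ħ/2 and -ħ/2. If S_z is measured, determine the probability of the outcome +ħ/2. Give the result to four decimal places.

The +ħ/2 outcome corresponds to |+z⟩. Its amplitude in |ψ⟩ is -2/√5.
P = |-2|² / 5 = 4/5.

0.8000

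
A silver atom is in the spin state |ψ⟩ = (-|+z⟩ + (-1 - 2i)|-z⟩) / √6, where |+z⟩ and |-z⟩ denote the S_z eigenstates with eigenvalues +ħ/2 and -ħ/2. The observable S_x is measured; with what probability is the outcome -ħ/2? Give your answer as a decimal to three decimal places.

|-x⟩ = (|+z⟩ - |-z⟩)/√2, so ⟨-x|ψ⟩ = (2i) / (√2·√6).
P = |2i|² / 12 = 4/12.

0.333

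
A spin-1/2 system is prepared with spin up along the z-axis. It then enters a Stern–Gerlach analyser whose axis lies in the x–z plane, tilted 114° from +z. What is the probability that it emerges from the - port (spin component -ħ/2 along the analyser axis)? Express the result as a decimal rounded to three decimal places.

For spin-½, the probability of finding spin-up along an axis at angle θ to the initial spin direction is cos²(θ/2); spin-down is sin²(θ/2).
θ = 114°, so P = sin²(57°) ≈ 0.703.

0.703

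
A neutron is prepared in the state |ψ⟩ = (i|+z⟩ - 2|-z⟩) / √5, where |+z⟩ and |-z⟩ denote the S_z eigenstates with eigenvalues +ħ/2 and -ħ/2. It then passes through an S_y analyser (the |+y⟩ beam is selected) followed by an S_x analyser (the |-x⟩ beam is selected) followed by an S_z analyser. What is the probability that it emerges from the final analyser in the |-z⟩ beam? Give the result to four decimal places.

First analyser (S_y): P(|+y⟩) = |⟨+y|ψ⟩|² = 9/10.
After stage 1 the state is |+y⟩; P(|-x⟩) = |⟨-x|+y⟩|² = 1/2.
After stage 2 the state is |-x⟩; P(|-z⟩) = |⟨-z|-x⟩|² = 1/2.
Joint probability = 9/10 × 1/2 × 1/2 = 0.2250.

0.2250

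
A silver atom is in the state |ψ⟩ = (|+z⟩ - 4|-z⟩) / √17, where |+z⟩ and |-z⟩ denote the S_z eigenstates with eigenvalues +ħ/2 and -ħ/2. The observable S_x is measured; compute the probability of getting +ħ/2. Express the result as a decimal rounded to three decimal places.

|+x⟩ = (|+z⟩ + |-z⟩)/√2, so ⟨+x|ψ⟩ = (-3) / (√2·√17).
P = |-3|² / 34 = 9/34.

0.265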